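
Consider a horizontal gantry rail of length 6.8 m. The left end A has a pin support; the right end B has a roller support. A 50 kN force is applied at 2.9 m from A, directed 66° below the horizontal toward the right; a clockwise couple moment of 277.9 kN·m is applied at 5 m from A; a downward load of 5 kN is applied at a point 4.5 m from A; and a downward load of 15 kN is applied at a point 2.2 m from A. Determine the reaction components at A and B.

A_x = -20.34 kN, A_y = -2.832 kN, B_y = 68.51 kN

Moments about A: B_y·6.8 − 50·sin66°·2.9 − 277.9 − 5·4.5 − 15·2.2 = 0 → B_y = 465.864/6.8 = 68.5094 ≈ 68.51 kN.
ΣF_y = 0: A_y + 68.5094 − 50·sin66° − 5 − 15 = 0 → A_y = -2.832 kN.
ΣF_x = 0: A_x + 50·cos66° = 0 → A_x = -20.34 kN.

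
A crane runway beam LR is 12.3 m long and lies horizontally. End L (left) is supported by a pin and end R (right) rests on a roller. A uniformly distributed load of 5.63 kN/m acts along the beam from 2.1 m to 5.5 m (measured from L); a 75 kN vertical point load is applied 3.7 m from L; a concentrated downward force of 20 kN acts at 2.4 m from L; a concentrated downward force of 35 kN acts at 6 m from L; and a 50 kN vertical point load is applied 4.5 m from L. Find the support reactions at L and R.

Resultant of the distributed load: 5.63 × 3.4 = 19.142 kN at 3.8 m from L.
Taking moments about L: R_y·12.3 − (5.63·3.4)·3.8 − 75·3.7 − 20·2.4 − 35·6 − 50·4.5 = 0 → R_y = 833.2396/12.3 = 67.7431 ≈ 67.74 kN.
ΣF_y = 0: L_y + 67.7431 − 5.63·3.4 − 75 − 20 − 35 − 50 = 0 → L_y = 131.4 kN.
ΣF_x = 0: no horizontal applied forces, so L_x = 0.

L_x = 0, L_y = 131.4 kN, R_y = 67.74 kN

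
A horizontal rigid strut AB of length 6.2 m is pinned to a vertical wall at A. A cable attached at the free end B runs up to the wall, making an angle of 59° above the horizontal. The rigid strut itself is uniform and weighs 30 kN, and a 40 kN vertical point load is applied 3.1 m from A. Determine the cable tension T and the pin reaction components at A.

ΣM about A: T·sin59°·6.2 − 30·3.1 − 40·3.1 = 0 → T = 217/(6.2·0.857167) = 40.8322 ≈ 40.83 kN.
ΣF_x = 0: A_x − T·cos59° = 0 → A_x = 40.8322 × 0.515038 = 21.03 kN.
ΣF_y = 0: A_y + T·sin59° − 30 − 40 = 0 → A_y = 70 − 40.8322 × 0.857167 = 35.00 kN.

T = 40.83 kN, A_x = 21.03 kN, A_y = 35.00 kN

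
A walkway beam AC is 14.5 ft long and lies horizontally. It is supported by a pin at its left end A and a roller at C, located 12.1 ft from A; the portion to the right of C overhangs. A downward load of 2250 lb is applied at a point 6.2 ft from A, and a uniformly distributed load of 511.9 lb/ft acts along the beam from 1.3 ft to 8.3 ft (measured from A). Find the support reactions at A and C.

A_x = 0, A_y = 3259 lb, C_y = 2574 lb

Resultant of the distributed load: 511.9 × 7 = 3583.3 lb at 4.8 ft from A.
ΣM about A: C_y·12.1 − 2250·6.2 − (511.9·7)·4.8 = 0 → C_y = 31149.84/12.1 = 2574.37 ≈ 2574 lb.
ΣF_y = 0: A_y + 2574.37 − 2250 − 511.9·7 = 0 → A_y = 3259 lb.
ΣF_x = 0: no horizontal applied forces, so A_x = 0.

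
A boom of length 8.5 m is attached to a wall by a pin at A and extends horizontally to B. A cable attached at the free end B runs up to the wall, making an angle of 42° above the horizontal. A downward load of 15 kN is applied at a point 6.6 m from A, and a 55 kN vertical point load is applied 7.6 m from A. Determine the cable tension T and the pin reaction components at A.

ΣM about A: T·sin42°·8.5 − 15·6.6 − 55·7.6 = 0 → T = 517/(8.5·0.669131) = 90.8993 ≈ 90.90 kN.
ΣF_x = 0: A_x − T·cos42° = 0 → A_x = 90.8993 × 0.743145 = 67.55 kN.
ΣF_y = 0: A_y + T·sin42° − 15 − 55 = 0 → A_y = 70 − 90.8993 × 0.669131 = 9.176 kN.

T = 90.90 kN, A_x = 67.55 kN, A_y = 9.176 kN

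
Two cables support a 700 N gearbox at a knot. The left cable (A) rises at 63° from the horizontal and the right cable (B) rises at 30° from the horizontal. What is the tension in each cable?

ΣF_x = 0: −T_A·cos63° + T_B·cos30° = 0 → T_B = 0.524223·T_A.
ΣF_y = 0: T_A·sin63° + T_B·sin30° = 700.
Substitute: T_A·(0.891007 + 0.524223·0.5) = 700 → T_A = 607.049 ≈ 607.0 N.
Then T_B = 0.524223 × 607.049 = 318.2 N.

T_A = 607.0 N, T_B = 318.2 N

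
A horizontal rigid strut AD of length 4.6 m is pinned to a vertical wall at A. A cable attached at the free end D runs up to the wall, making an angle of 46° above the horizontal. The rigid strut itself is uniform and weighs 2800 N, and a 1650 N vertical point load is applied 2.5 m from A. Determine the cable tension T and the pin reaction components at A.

T = 3193 N, A_x = 2218 N, A_y = 2153 N

ΣM about A: T·sin46°·4.6 − 2800·2.3 − 1650·2.5 = 0 → T = 10565/(4.6·0.71934) = 3192.84 ≈ 3193 N.
ΣF_x = 0: A_x − T·cos46° = 0 → A_x = 3192.84 × 0.694658 = 2218 N.
ΣF_y = 0: A_y + T·sin46° − 2800 − 1650 = 0 → A_y = 4450 − 3192.84 × 0.71934 = 2153 N.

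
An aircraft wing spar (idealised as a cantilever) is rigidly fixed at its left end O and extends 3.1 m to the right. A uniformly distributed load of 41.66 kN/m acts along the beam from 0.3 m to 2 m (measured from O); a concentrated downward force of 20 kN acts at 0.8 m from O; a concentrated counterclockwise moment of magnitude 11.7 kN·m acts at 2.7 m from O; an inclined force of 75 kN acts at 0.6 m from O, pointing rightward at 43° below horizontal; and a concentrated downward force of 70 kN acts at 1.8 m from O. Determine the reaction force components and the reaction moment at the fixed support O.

Resultant of the distributed load: 41.66 × 1.7 = 70.822 kN at 1.15 m from O.
ΣF_x = 0: O_x + 75·cos43° = 0 → O_x = -54.85 kN.
ΣF_y = 0: O_y − 41.66·1.7 − 20 − 75·sin43° − 70 = 0 → O_y = 212.0 kN.
ΣM about O: M_O − (41.66·1.7)·1.15 − 20·0.8 + 11.7 − 75·sin43°·0.6 − 70·1.8 = 0 → M_O = 242.4 kN·m.

O_x = -54.85 kN, O_y = 212.0 kN, M_O = 242.4 kN·m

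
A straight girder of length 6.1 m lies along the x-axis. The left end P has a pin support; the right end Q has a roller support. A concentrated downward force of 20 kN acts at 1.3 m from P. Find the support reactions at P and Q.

P_x = 0, P_y = 15.74 kN, Q_y = 4.262 kN

Taking moments about P: Q_y·6.1 − 20·1.3 = 0 → Q_y = 26/6.1 = 4.2623 ≈ 4.262 kN.
ΣF_y = 0: P_y + 4.2623 − 20 = 0 → P_y = 15.74 kN.
ΣF_x = 0: no horizontal applied forces, so P_x = 0.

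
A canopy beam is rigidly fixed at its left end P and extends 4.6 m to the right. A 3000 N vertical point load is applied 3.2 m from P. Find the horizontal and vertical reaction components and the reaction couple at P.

ΣF_x = 0: P_x = 0.
ΣF_y = 0: P_y − 3000 = 0 → P_y = 3000 N.
ΣM about P: M_P − 3000·3.2 = 0 → M_P = 9600 N·m.

P_x = 0, P_y = 3000 N, M_P = 9600 N·m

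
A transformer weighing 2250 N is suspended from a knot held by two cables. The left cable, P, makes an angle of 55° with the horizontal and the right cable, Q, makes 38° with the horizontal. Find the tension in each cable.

ΣF_x = 0: −T_P·cos55° + T_Q·cos38° = 0 → T_Q = 0.727879·T_P.
ΣF_y = 0: T_P·sin55° + T_Q·sin38° = 2250.
Substitute: T_P·(0.819152 + 0.727879·0.615661) = 2250 → T_P = 1775.46 ≈ 1775 N.
Then T_Q = 0.727879 × 1775.46 = 1292 N.

T_P = 1775 N, T_Q = 1292 N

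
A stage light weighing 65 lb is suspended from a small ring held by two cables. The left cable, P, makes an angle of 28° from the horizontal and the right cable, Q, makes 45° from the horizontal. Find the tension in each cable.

T_P = 48.06 lb, T_Q = 60.01 lb

ΣF_x = 0: −T_P·cos28° + T_Q·cos45° = 0 → T_Q = 1.24868·T_P.
ΣF_y = 0: T_P·sin28° + T_Q·sin45° = 65.
Substitute: T_P·(0.469472 + 1.24868·0.707107) = 65 → T_P = 48.0619 ≈ 48.06 lb.
Then T_Q = 1.24868 × 48.0619 = 60.01 lb.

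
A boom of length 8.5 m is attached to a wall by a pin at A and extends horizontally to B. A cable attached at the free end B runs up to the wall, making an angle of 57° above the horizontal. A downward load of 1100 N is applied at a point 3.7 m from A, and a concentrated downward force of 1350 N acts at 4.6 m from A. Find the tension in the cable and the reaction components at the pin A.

T = 1442 N, A_x = 785.4 N, A_y = 1241 N

ΣM about A: T·sin57°·8.5 − 1100·3.7 − 1350·4.6 = 0 → T = 10280/(8.5·0.838671) = 1442.06 ≈ 1442 N.
ΣF_x = 0: A_x − T·cos57° = 0 → A_x = 1442.06 × 0.544639 = 785.4 N.
ΣF_y = 0: A_y + T·sin57° − 1100 − 1350 = 0 → A_y = 2450 − 1442.06 × 0.838671 = 1241 N.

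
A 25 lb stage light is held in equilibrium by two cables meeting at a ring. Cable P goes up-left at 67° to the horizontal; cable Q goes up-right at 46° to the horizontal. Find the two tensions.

T_P = 18.87 lb, T_Q = 10.61 lb

ΣF_x = 0: −T_P·cos67° + T_Q·cos46° = 0 → T_Q = 0.56248·T_P.
ΣF_y = 0: T_P·sin67° + T_Q·sin46° = 25.
Substitute: T_P·(0.920505 + 0.56248·0.71934) = 25 → T_P = 18.8662 ≈ 18.87 lb.
Then T_Q = 0.56248 × 18.8662 = 10.61 lb.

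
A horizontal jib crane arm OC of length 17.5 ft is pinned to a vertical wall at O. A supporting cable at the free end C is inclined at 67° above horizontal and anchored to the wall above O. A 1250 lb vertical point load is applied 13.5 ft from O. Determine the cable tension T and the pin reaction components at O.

T = 1048 lb, O_x = 409.3 lb, O_y = 285.7 lb

ΣM about O: T·sin67°·17.5 − 1250·13.5 = 0 → T = 16875/(17.5·0.920505) = 1047.56 ≈ 1048 lb.
ΣF_x = 0: O_x − T·cos67° = 0 → O_x = 1047.56 × 0.390731 = 409.3 lb.
ΣF_y = 0: O_y + T·sin67° − 1250 = 0 → O_y = 1250 − 1047.56 × 0.920505 = 285.7 lb.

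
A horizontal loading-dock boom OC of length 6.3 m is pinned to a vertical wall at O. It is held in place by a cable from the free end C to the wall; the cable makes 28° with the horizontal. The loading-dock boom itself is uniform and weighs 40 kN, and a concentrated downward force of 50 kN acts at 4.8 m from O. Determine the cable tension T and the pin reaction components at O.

T = 123.7 kN, O_x = 109.3 kN, O_y = 31.90 kN

ΣM about O: T·sin28°·6.3 − 40·3.15 − 50·4.8 = 0 → T = 366/(6.3·0.469472) = 123.746 ≈ 123.7 kN.
ΣF_x = 0: O_x − T·cos28° = 0 → O_x = 123.746 × 0.882948 = 109.3 kN.
ΣF_y = 0: O_y + T·sin28° − 40 − 50 = 0 → O_y = 90 − 123.746 × 0.469472 = 31.90 kN.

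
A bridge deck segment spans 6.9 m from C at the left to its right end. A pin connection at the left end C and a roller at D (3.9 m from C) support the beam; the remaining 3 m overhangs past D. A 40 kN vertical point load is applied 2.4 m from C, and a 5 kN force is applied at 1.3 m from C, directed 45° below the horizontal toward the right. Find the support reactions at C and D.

C_x = -3.536 kN, C_y = 17.74 kN, D_y = 25.79 kN

Moments about C: D_y·3.9 − 40·2.4 − 5·sin45°·1.3 = 0 → D_y = 100.596/3.9 = 25.7938 ≈ 25.79 kN.
ΣF_y = 0: C_y + 25.7938 − 40 − 5·sin45° = 0 → C_y = 17.74 kN.
ΣF_x = 0: C_x + 5·cos45° = 0 → C_x = -3.536 kN.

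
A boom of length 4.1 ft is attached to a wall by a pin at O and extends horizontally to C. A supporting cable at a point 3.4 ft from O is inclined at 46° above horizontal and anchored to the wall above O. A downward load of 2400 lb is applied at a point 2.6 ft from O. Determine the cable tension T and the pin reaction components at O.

ΣM about O: T·sin46°·3.4 − 2400·2.6 = 0 → T = 6240/(3.4·0.71934) = 2551.36 ≈ 2551 lb.
ΣF_x = 0: O_x − T·cos46° = 0 → O_x = 2551.36 × 0.694658 = 1772 lb.
ΣF_y = 0: O_y + T·sin46° − 2400 = 0 → O_y = 2400 − 2551.36 × 0.71934 = 564.7 lb.

T = 2551 lb, O_x = 1772 lb, O_y = 564.7 lb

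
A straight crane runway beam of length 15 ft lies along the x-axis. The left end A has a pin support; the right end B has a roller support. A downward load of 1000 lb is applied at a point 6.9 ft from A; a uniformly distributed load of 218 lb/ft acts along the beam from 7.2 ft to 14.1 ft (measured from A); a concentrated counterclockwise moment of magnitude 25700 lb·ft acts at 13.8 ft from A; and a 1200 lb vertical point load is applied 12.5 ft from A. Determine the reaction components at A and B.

Resultant of the distributed load: 218 × 6.9 = 1504.2 lb at 10.65 ft from A.
ΣM about A: B_y·15 − 1000·6.9 − (218·6.9)·10.65 + 25700 − 1200·12.5 = 0 → B_y = 12219.73/15 = 814.649 ≈ 814.6 lb.
ΣF_y = 0: A_y + 814.649 − 1000 − 218·6.9 − 1200 = 0 → A_y = 2890 lb.
ΣF_x = 0: no horizontal applied forces, so A_x = 0.

A_x = 0, A_y = 2890 lb, B_y = 814.6 lb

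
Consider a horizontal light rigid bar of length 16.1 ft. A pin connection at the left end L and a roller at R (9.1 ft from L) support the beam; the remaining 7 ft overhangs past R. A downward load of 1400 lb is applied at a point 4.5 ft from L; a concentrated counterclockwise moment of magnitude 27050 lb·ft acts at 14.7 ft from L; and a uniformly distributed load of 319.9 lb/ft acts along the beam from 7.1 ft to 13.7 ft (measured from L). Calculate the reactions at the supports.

L_x = 0, L_y = 3379 lb, R_y = 132.7 lb

Resultant of the distributed load: 319.9 × 6.6 = 2111.34 lb at 10.4 ft from L.
ΣM about L: R_y·9.1 − 1400·4.5 + 27050 − (319.9·6.6)·10.4 = 0 → R_y = 1207.936/9.1 = 132.74 ≈ 132.7 lb.
ΣF_y = 0: L_y + 132.74 − 1400 − 319.9·6.6 = 0 → L_y = 3379 lb.
ΣF_x = 0: no horizontal applied forces, so L_x = 0.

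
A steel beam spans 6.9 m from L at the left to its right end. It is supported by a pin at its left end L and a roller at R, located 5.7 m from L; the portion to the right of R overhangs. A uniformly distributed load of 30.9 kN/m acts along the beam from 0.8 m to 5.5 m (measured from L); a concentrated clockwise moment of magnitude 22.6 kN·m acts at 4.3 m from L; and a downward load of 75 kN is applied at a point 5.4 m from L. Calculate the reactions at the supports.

L_x = 0, L_y = 64.95 kN, R_y = 155.3 kN

Resultant of the distributed load: 30.9 × 4.7 = 145.23 kN at 3.15 m from L.
Taking moments about L: R_y·5.7 − (30.9·4.7)·3.15 − 22.6 − 75·5.4 = 0 → R_y = 885.0745/5.7 = 155.276 ≈ 155.3 kN.
ΣF_y = 0: L_y + 155.276 − 30.9·4.7 − 75 = 0 → L_y = 64.95 kN.
ΣF_x = 0: no horizontal applied forces, so L_x = 0.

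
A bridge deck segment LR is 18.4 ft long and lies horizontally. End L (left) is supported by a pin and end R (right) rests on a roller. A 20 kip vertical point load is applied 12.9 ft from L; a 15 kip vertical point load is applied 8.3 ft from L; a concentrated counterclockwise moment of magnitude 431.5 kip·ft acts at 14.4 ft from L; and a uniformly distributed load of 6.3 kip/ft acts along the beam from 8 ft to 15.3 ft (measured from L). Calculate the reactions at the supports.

Resultant of the distributed load: 6.3 × 7.3 = 45.99 kip at 11.65 ft from L.
ΣM about L: R_y·18.4 − 20·12.9 − 15·8.3 + 431.5 − (6.3·7.3)·11.65 = 0 → R_y = 486.7835/18.4 = 26.4556 ≈ 26.46 kip.
ΣF_y = 0: L_y + 26.4556 − 20 − 15 − 6.3·7.3 = 0 → L_y = 54.53 kip.
ΣF_x = 0: no horizontal applied forces, so L_x = 0.

L_x = 0, L_y = 54.53 kip, R_y = 26.46 kip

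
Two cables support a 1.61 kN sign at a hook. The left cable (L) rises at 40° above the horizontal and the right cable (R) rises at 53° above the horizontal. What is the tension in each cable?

T_L = 0.9703 kN, T_R = 1.235 kN

ΣF_x = 0: −T_L·cos40° + T_R·cos53° = 0 → T_R = 1.27289·T_L.
ΣF_y = 0: T_L·sin40° + T_R·sin53° = 1.61.
Substitute: T_L·(0.642788 + 1.27289·0.798636) = 1.61 → T_L = 0.970251 ≈ 0.9703 kN.
Then T_R = 1.27289 × 0.970251 = 1.235 kN.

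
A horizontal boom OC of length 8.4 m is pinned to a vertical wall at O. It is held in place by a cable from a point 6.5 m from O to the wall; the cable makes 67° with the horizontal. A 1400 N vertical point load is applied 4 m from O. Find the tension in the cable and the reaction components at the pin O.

T = 935.9 N, O_x = 365.7 N, O_y = 538.5 N

ΣM about O: T·sin67°·6.5 − 1400·4 = 0 → T = 5600/(6.5·0.920505) = 935.941 ≈ 935.9 N.
ΣF_x = 0: O_x − T·cos67° = 0 → O_x = 935.941 × 0.390731 = 365.7 N.
ΣF_y = 0: O_y + T·sin67° − 1400 = 0 → O_y = 1400 − 935.941 × 0.920505 = 538.5 N.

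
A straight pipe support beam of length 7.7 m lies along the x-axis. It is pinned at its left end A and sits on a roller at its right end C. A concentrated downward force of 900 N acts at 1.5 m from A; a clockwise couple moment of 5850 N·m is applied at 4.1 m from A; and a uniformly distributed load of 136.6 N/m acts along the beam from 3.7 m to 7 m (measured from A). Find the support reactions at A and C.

A_x = 0, A_y = 102.5 N, C_y = 1248 N

Resultant of the distributed load: 136.6 × 3.3 = 450.78 N at 5.35 m from A.
ΣM about A: C_y·7.7 − 900·1.5 − 5850 − (136.6·3.3)·5.35 = 0 → C_y = 9611.673/7.7 = 1248.27 ≈ 1248 N.
ΣF_y = 0: A_y + 1248.27 − 900 − 136.6·3.3 = 0 → A_y = 102.5 N.
ΣF_x = 0: no horizontal applied forces, so A_x = 0.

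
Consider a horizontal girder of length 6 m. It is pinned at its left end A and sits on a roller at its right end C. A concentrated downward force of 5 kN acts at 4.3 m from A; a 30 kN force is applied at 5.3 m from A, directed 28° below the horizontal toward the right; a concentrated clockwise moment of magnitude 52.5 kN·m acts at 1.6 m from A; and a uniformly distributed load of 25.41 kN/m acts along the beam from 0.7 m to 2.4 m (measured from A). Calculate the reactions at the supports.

A_x = -26.49 kN, A_y = 26.35 kN, C_y = 35.93 kN

Resultant of the distributed load: 25.41 × 1.7 = 43.197 kN at 1.55 m from A.
Moments about A: C_y·6 − 5·4.3 − 30·sin28°·5.3 − 52.5 − (25.41·1.7)·1.55 = 0 → C_y = 215.601/6 = 35.9335 ≈ 35.93 kN.
ΣF_y = 0: A_y + 35.9335 − 5 − 30·sin28° − 25.41·1.7 = 0 → A_y = 26.35 kN.
ΣF_x = 0: A_x + 30·cos28° = 0 → A_x = -26.49 kN.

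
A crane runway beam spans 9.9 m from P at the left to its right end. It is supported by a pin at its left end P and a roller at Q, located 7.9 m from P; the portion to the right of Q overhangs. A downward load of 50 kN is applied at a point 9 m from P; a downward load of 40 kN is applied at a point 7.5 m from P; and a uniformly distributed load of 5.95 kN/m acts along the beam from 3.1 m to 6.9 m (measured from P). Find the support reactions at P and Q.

Resultant of the distributed load: 5.95 × 3.8 = 22.61 kN at 5 m from P.
Moments about P: Q_y·7.9 − 50·9 − 40·7.5 − (5.95·3.8)·5 = 0 → Q_y = 863.05/7.9 = 109.247 ≈ 109.2 kN.
ΣF_y = 0: P_y + 109.247 − 50 − 40 − 5.95·3.8 = 0 → P_y = 3.363 kN.
ΣF_x = 0: no horizontal applied forces, so P_x = 0.

P_x = 0, P_y = 3.363 kN, Q_y = 109.2 kN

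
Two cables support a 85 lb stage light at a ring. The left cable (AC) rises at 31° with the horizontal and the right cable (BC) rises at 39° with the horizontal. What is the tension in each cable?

T_AC = 70.30 lb, T_BC = 77.54 lb

ΣF_x = 0: −T_AC·cos31° + T_BC·cos39° = 0 → T_BC = 1.10297·T_AC.
ΣF_y = 0: T_AC·sin31° + T_BC·sin39° = 85.
Substitute: T_AC·(0.515038 + 1.10297·0.62932) = 85 → T_AC = 70.2968 ≈ 70.30 lb.
Then T_BC = 1.10297 × 70.2968 = 77.54 lb.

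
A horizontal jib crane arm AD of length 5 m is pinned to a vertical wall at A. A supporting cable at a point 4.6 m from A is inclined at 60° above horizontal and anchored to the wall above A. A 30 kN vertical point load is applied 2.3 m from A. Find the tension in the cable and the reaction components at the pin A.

ΣM about A: T·sin60°·4.6 − 30·2.3 = 0 → T = 69/(4.6·0.866025) = 17.3205 ≈ 17.32 kN.
ΣF_x = 0: A_x − T·cos60° = 0 → A_x = 17.3205 × 0.5 = 8.660 kN.
ΣF_y = 0: A_y + T·sin60° − 30 = 0 → A_y = 30 − 17.3205 × 0.866025 = 15.00 kN.

T = 17.32 kN, A_x = 8.660 kN, A_y = 15.00 kN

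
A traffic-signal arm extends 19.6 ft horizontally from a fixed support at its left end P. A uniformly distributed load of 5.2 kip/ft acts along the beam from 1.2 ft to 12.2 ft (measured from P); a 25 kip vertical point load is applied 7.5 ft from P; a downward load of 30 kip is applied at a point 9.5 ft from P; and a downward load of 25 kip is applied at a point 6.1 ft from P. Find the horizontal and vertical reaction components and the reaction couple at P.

P_x = 0, P_y = 137.2 kip, M_P = 1008 kip·ft

Resultant of the distributed load: 5.2 × 11 = 57.2 kip at 6.7 ft from P.
ΣF_x = 0: P_x = 0.
ΣF_y = 0: P_y − 5.2·11 − 25 − 30 − 25 = 0 → P_y = 137.2 kip.
ΣM about P: M_P − (5.2·11)·6.7 − 25·7.5 − 30·9.5 − 25·6.1 = 0 → M_P = 1008 kip·ft.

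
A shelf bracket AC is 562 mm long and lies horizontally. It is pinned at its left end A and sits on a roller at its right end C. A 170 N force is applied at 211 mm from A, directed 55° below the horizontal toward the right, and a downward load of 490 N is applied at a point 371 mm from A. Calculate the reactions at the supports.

A_x = -97.51 N, A_y = 253.5 N, C_y = 375.8 N

ΣM about A: C_y·562 − 170·sin55°·211 − 490·371 = 0 → C_y = 211173/562 = 375.753 ≈ 375.8 N.
ΣF_y = 0: A_y + 375.753 − 170·sin55° − 490 = 0 → A_y = 253.5 N.
ΣF_x = 0: A_x + 170·cos55° = 0 → A_x = -97.51 N.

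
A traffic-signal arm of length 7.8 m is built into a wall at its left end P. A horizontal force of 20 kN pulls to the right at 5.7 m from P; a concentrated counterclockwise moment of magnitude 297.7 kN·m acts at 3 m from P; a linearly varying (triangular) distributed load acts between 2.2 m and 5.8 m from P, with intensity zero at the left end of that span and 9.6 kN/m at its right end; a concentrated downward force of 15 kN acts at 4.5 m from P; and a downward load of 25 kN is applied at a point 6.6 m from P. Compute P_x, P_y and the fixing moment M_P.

P_x = -20.00 kN, P_y = 57.28 kN, M_P = 14.29 kN·m

Resultant of the triangular load: ½ × 9.6 × 3.6 = 17.28 kN, acting at 4.6 m from P (one-third of the span from the peak).
ΣF_x = 0: P_x + 20 = 0 → P_x = -20.00 kN.
ΣF_y = 0: P_y − ½·9.6·3.6 − 15 − 25 = 0 → P_y = 57.28 kN.
ΣM about P: M_P + 297.7 − (½·9.6·3.6)·4.6 − 15·4.5 − 25·6.6 = 0 → M_P = 14.29 kN·m.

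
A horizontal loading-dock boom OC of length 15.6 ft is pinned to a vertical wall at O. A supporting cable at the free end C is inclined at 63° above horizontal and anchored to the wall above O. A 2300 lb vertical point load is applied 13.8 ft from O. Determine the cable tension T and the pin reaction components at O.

ΣM about O: T·sin63°·15.6 − 2300·13.8 = 0 → T = 31740/(15.6·0.891007) = 2283.5 ≈ 2284 lb.
ΣF_x = 0: O_x − T·cos63° = 0 → O_x = 2283.5 × 0.45399 = 1037 lb.
ΣF_y = 0: O_y + T·sin63° − 2300 = 0 → O_y = 2300 − 2283.5 × 0.891007 = 265.4 lb.

T = 2284 lb, O_x = 1037 lb, O_y = 265.4 lb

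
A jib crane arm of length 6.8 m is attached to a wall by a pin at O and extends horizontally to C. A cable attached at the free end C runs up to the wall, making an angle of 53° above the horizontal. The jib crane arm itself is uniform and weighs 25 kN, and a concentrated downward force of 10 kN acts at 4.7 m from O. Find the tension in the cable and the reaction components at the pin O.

T = 24.31 kN, O_x = 14.63 kN, O_y = 15.59 kN

ΣM about O: T·sin53°·6.8 − 25·3.4 − 10·4.7 = 0 → T = 132/(6.8·0.798636) = 24.3061 ≈ 24.31 kN.
ΣF_x = 0: O_x − T·cos53° = 0 → O_x = 24.3061 × 0.601815 = 14.63 kN.
ΣF_y = 0: O_y + T·sin53° − 25 − 10 = 0 → O_y = 35 − 24.3061 × 0.798636 = 15.59 kN.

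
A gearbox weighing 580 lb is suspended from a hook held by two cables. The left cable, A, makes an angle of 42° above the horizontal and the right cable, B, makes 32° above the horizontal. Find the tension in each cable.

ΣF_x = 0: −T_A·cos42° + T_B·cos32° = 0 → T_B = 0.8763·T_A.
ΣF_y = 0: T_A·sin42° + T_B·sin32° = 580.
Substitute: T_A·(0.669131 + 0.8763·0.529919) = 580 → T_A = 511.69 ≈ 511.7 lb.
Then T_B = 0.8763 × 511.69 = 448.4 lb.

T_A = 511.7 lb, T_B = 448.4 lb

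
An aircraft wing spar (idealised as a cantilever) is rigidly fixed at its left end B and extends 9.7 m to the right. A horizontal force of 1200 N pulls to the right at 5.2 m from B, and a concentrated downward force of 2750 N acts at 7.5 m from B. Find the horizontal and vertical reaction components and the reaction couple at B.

ΣF_x = 0: B_x + 1200 = 0 → B_x = -1200 N.
ΣF_y = 0: B_y − 2750 = 0 → B_y = 2750 N.
ΣM about B: M_B − 2750·7.5 = 0 → M_B = 20620 N·m.

B_x = -1200 N, B_y = 2750 N, M_B = 20620 N·m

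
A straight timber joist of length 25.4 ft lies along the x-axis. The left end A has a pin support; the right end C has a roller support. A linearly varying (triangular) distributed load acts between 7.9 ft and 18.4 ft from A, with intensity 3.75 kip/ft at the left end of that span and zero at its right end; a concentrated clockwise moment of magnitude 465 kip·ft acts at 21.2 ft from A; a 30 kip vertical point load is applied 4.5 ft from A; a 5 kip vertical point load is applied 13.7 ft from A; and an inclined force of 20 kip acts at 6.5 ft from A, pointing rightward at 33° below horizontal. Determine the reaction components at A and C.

Resultant of the triangular load: ½ × 3.75 × 10.5 = 19.6875 kip, acting at 11.4 ft from A (one-third of the span from the peak).
Moments about A: C_y·25.4 − (½·3.75·10.5)·11.4 − 465 − 30·4.5 − 5·13.7 − 20·sin33°·6.5 = 0 → C_y = 963.741/25.4 = 37.9426 ≈ 37.94 kip.
ΣF_y = 0: A_y + 37.9426 − ½·3.75·10.5 − 30 − 5 − 20·sin33° = 0 → A_y = 27.64 kip.
ΣF_x = 0: A_x + 20·cos33° = 0 → A_x = -16.77 kip.

A_x = -16.77 kip, A_y = 27.64 kip, C_y = 37.94 kip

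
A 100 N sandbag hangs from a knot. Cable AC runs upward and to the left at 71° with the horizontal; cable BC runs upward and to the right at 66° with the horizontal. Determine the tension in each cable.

T_AC = 59.64 N, T_BC = 47.74 N

ΣF_x = 0: −T_AC·cos71° + T_BC·cos66° = 0 → T_BC = 0.80044·T_AC.
ΣF_y = 0: T_AC·sin71° + T_BC·sin66° = 100.
Substitute: T_AC·(0.945519 + 0.80044·0.913545) = 100 → T_AC = 59.6389 ≈ 59.64 N.
Then T_BC = 0.80044 × 59.6389 = 47.74 N.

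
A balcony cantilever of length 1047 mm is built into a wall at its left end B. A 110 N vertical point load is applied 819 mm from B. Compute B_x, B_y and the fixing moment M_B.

ΣF_x = 0: B_x = 0.
ΣF_y = 0: B_y − 110 = 0 → B_y = 110.0 N.
ΣM about B: M_B − 110·819 = 0 → M_B = 90090 N·mm.

B_x = 0, B_y = 110.0 N, M_B = 90090 N·mm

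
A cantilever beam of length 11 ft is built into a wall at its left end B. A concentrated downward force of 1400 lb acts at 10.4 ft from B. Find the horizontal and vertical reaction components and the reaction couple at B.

ΣF_x = 0: B_x = 0.
ΣF_y = 0: B_y − 1400 = 0 → B_y = 1400 lb.
ΣM about B: M_B − 1400·10.4 = 0 → M_B = 14560 lb·ft.

B_x = 0, B_y = 1400 lb, M_B = 14560 lb·ft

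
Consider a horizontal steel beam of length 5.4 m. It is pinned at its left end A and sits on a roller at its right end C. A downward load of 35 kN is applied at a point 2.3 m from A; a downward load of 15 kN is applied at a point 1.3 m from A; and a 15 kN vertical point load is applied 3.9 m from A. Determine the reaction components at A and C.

A_x = 0, A_y = 35.65 kN, C_y = 29.35 kN

Moments about A: C_y·5.4 − 35·2.3 − 15·1.3 − 15·3.9 = 0 → C_y = 158.5/5.4 = 29.3519 ≈ 29.35 kN.
ΣF_y = 0: A_y + 29.3519 − 35 − 15 − 15 = 0 → A_y = 35.65 kN.
ΣF_x = 0: no horizontal applied forces, so A_x = 0.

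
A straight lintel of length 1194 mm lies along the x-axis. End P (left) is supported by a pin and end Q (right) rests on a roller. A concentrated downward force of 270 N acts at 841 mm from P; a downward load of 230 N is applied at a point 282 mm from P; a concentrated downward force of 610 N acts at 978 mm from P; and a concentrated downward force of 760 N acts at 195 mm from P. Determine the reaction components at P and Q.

Moments about P: Q_y·1194 − 270·841 − 230·282 − 610·978 − 760·195 = 0 → Q_y = 1036710/1194 = 868.266 ≈ 868.3 N.
ΣF_y = 0: P_y + 868.266 − 270 − 230 − 610 − 760 = 0 → P_y = 1002 N.
ΣF_x = 0: no horizontal applied forces, so P_x = 0.

P_x = 0, P_y = 1002 N, Q_y = 868.3 N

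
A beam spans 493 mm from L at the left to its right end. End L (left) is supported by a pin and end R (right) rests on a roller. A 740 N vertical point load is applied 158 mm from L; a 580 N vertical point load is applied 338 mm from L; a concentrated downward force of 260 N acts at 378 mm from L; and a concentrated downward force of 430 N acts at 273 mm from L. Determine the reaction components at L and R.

L_x = 0, L_y = 937.7 N, R_y = 1072 N

Moments about L: R_y·493 − 740·158 − 580·338 − 260·378 − 430·273 = 0 → R_y = 528630/493 = 1072.27 ≈ 1072 N.
ΣF_y = 0: L_y + 1072.27 − 740 − 580 − 260 − 430 = 0 → L_y = 937.7 N.
ΣF_x = 0: no horizontal applied forces, so L_x = 0.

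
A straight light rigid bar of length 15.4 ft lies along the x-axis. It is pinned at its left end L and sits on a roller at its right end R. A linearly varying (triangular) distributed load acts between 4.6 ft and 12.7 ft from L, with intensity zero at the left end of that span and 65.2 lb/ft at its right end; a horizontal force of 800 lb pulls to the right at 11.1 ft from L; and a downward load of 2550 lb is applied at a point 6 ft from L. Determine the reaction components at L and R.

L_x = -800.0 lb, L_y = 1649 lb, R_y = 1165 lb

Resultant of the triangular load: ½ × 65.2 × 8.1 = 264.06 lb, acting at 10 ft from L (one-third of the span from the peak).
ΣM about L: R_y·15.4 − (½·65.2·8.1)·10 − 2550·6 = 0 → R_y = 17940.6/15.4 = 1164.97 ≈ 1165 lb.
ΣF_y = 0: L_y + 1164.97 − ½·65.2·8.1 − 2550 = 0 → L_y = 1649 lb.
ΣF_x = 0: L_x + 800 = 0 → L_x = -800.0 lb.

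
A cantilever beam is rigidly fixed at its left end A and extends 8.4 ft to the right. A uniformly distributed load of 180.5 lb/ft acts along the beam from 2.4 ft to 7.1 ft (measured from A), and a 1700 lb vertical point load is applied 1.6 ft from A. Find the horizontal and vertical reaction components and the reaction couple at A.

A_x = 0, A_y = 2548 lb, M_A = 6750 lb·ft

Resultant of the distributed load: 180.5 × 4.7 = 848.35 lb at 4.75 ft from A.
ΣF_x = 0: A_x = 0.
ΣF_y = 0: A_y − 180.5·4.7 − 1700 = 0 → A_y = 2548 lb.
ΣM about A: M_A − (180.5·4.7)·4.75 − 1700·1.6 = 0 → M_A = 6750 lb·ft.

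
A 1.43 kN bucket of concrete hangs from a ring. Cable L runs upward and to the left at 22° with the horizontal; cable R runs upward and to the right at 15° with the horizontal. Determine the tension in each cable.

T_L = 2.295 kN, T_R = 2.203 kN

ΣF_x = 0: −T_L·cos22° + T_R·cos15° = 0 → T_R = 0.959891·T_L.
ΣF_y = 0: T_L·sin22° + T_R·sin15° = 1.43.
Substitute: T_L·(0.374607 + 0.959891·0.258819) = 1.43 → T_L = 2.29518 ≈ 2.295 kN.
Then T_R = 0.959891 × 2.29518 = 2.203 kN.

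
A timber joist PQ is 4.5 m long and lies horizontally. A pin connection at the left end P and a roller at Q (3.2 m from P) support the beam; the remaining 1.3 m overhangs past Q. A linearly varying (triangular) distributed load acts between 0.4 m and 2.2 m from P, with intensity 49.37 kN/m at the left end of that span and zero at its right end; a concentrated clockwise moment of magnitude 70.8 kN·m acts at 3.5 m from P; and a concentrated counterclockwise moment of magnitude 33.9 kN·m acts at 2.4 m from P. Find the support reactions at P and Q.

Resultant of the triangular load: ½ × 49.37 × 1.8 = 44.433 kN, acting at 1 m from P (one-third of the span from the peak).
ΣM about P: Q_y·3.2 − (½·49.37·1.8)·1 − 70.8 + 33.9 = 0 → Q_y = 81.333/3.2 = 25.4166 ≈ 25.42 kN.
ΣF_y = 0: P_y + 25.4166 − ½·49.37·1.8 = 0 → P_y = 19.02 kN.
ΣF_x = 0: no horizontal applied forces, so P_x = 0.

P_x = 0, P_y = 19.02 kN, Q_y = 25.42 kN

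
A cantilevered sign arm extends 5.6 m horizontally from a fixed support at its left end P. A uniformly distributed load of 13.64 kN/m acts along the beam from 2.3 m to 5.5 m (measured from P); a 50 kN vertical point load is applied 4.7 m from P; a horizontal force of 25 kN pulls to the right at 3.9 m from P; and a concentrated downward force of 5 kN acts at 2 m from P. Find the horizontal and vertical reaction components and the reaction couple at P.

Resultant of the distributed load: 13.64 × 3.2 = 43.648 kN at 3.9 m from P.
ΣF_x = 0: P_x + 25 = 0 → P_x = -25.00 kN.
ΣF_y = 0: P_y − 13.64·3.2 − 50 − 5 = 0 → P_y = 98.65 kN.
ΣM about P: M_P − (13.64·3.2)·3.9 − 50·4.7 − 5·2 = 0 → M_P = 415.2 kN·m.

P_x = -25.00 kN, P_y = 98.65 kN, M_P = 415.2 kN·m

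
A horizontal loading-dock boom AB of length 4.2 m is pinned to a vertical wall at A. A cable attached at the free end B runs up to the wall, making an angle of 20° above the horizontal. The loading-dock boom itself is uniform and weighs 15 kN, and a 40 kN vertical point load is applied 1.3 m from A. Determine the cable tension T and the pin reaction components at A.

T = 58.13 kN, A_x = 54.62 kN, A_y = 35.12 kN

ΣM about A: T·sin20°·4.2 − 15·2.1 − 40·1.3 = 0 → T = 83.5/(4.2·0.34202) = 58.128 ≈ 58.13 kN.
ΣF_x = 0: A_x − T·cos20° = 0 → A_x = 58.128 × 0.939693 = 54.62 kN.
ΣF_y = 0: A_y + T·sin20° − 15 − 40 = 0 → A_y = 55 − 58.128 × 0.34202 = 35.12 kN.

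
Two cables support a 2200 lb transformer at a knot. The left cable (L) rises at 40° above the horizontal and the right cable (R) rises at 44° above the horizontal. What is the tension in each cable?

ΣF_x = 0: −T_L·cos40° + T_R·cos44° = 0 → T_R = 1.06493·T_L.
ΣF_y = 0: T_L·sin40° + T_R·sin44° = 2200.
Substitute: T_L·(0.642788 + 1.06493·0.694658) = 2200 → T_L = 1591.26 ≈ 1591 lb.
Then T_R = 1.06493 × 1591.26 = 1695 lb.

T_L = 1591 lb, T_R = 1695 lb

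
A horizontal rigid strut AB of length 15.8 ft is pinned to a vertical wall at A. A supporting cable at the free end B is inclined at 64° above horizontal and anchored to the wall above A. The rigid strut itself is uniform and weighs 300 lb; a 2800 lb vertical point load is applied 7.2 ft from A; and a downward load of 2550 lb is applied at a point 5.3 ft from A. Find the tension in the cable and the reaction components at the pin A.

T = 2538 lb, A_x = 1113 lb, A_y = 3369 lb

ΣM about A: T·sin64°·15.8 − 300·7.9 − 2800·7.2 − 2550·5.3 = 0 → T = 36045/(15.8·0.898794) = 2538.21 ≈ 2538 lb.
ΣF_x = 0: A_x − T·cos64° = 0 → A_x = 2538.21 × 0.438371 = 1113 lb.
ΣF_y = 0: A_y + T·sin64° − 300 − 2800 − 2550 = 0 → A_y = 5650 − 2538.21 × 0.898794 = 3369 lb.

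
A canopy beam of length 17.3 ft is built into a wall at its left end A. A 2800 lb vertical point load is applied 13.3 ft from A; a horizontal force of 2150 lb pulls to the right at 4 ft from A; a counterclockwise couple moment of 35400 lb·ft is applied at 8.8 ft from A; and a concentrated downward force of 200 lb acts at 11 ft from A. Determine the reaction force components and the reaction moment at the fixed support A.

A_x = -2150 lb, A_y = 3000 lb, M_A = 4040 lb·ft

ΣF_x = 0: A_x + 2150 = 0 → A_x = -2150 lb.
ΣF_y = 0: A_y − 2800 − 200 = 0 → A_y = 3000 lb.
ΣM about A: M_A − 2800·13.3 + 35400 − 200·11 = 0 → M_A = 4040 lb·ft.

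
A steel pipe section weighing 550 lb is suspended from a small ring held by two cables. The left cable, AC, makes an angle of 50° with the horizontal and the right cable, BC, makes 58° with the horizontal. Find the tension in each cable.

T_AC = 306.5 lb, T_BC = 371.7 lb

ΣF_x = 0: −T_AC·cos50° + T_BC·cos58° = 0 → T_BC = 1.21299·T_AC.
ΣF_y = 0: T_AC·sin50° + T_BC·sin58° = 550.
Substitute: T_AC·(0.766044 + 1.21299·0.848048) = 550 → T_AC = 306.455 ≈ 306.5 lb.
Then T_BC = 1.21299 × 306.455 = 371.7 lb.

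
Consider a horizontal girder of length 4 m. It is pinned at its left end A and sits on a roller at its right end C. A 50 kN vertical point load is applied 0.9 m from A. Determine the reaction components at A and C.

A_x = 0, A_y = 38.75 kN, C_y = 11.25 kN

ΣM about A: C_y·4 − 50·0.9 = 0 → C_y = 45/4 = 11.25 kN.
ΣF_y = 0: A_y + 11.25 − 50 = 0 → A_y = 38.75 kN.
ΣF_x = 0: no horizontal applied forces, so A_x = 0.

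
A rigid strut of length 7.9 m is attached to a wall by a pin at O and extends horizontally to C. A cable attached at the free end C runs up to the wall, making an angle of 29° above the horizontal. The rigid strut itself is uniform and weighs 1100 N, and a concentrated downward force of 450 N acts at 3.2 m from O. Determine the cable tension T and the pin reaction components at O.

T = 1510 N, O_x = 1321 N, O_y = 817.7 N

ΣM about O: T·sin29°·7.9 − 1100·3.95 − 450·3.2 = 0 → T = 5785/(7.9·0.48481) = 1510.44 ≈ 1510 N.
ΣF_x = 0: O_x − T·cos29° = 0 → O_x = 1510.44 × 0.87462 = 1321 N.
ΣF_y = 0: O_y + T·sin29° − 1100 − 450 = 0 → O_y = 1550 − 1510.44 × 0.48481 = 817.7 N.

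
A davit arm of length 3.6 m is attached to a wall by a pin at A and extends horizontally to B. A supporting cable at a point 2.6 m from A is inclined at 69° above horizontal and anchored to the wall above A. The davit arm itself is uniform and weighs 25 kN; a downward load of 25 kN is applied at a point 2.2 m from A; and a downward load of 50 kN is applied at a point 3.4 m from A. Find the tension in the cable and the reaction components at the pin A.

T = 111.2 kN, A_x = 39.86 kN, A_y = -3.846 kN

ΣM about A: T·sin69°·2.6 − 25·1.8 − 25·2.2 − 50·3.4 = 0 → T = 270/(2.6·0.93358) = 111.234 ≈ 111.2 kN.
ΣF_x = 0: A_x − T·cos69° = 0 → A_x = 111.234 × 0.358368 = 39.86 kN.
ΣF_y = 0: A_y + T·sin69° − 25 − 25 − 50 = 0 → A_y = 100 − 111.234 × 0.93358 = -3.846 kN.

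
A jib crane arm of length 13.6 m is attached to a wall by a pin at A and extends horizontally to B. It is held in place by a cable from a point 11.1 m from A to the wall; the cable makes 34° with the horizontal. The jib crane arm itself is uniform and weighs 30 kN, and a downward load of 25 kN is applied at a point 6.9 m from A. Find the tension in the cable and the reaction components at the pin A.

ΣM about A: T·sin34°·11.1 − 30·6.8 − 25·6.9 = 0 → T = 376.5/(11.1·0.559193) = 60.6569 ≈ 60.66 kN.
ΣF_x = 0: A_x − T·cos34° = 0 → A_x = 60.6569 × 0.829038 = 50.29 kN.
ΣF_y = 0: A_y + T·sin34° − 30 − 25 = 0 → A_y = 55 − 60.6569 × 0.559193 = 21.08 kN.

T = 60.66 kN, A_x = 50.29 kN, A_y = 21.08 kN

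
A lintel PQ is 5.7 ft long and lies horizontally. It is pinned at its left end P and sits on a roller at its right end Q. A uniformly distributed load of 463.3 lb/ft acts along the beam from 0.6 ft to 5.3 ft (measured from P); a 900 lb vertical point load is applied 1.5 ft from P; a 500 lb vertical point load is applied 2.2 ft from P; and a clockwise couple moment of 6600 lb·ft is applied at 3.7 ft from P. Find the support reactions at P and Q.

Resultant of the distributed load: 463.3 × 4.7 = 2177.51 lb at 2.95 ft from P.
Taking moments about P: Q_y·5.7 − (463.3·4.7)·2.95 − 900·1.5 − 500·2.2 − 6600 = 0 → Q_y = 15473.6545/5.7 = 2714.68 ≈ 2715 lb.
ΣF_y = 0: P_y + 2714.68 − 463.3·4.7 − 900 − 500 = 0 → P_y = 862.8 lb.
ΣF_x = 0: no horizontal applied forces, so P_x = 0.

P_x = 0, P_y = 862.8 lb, Q_y = 2715 lb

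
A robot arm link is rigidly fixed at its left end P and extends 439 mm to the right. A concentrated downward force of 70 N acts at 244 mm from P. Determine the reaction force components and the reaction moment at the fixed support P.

P_x = 0, P_y = 70.00 N, M_P = 17080 N·mm

ΣF_x = 0: P_x = 0.
ΣF_y = 0: P_y − 70 = 0 → P_y = 70.00 N.
ΣM about P: M_P − 70·244 = 0 → M_P = 17080 N·mm.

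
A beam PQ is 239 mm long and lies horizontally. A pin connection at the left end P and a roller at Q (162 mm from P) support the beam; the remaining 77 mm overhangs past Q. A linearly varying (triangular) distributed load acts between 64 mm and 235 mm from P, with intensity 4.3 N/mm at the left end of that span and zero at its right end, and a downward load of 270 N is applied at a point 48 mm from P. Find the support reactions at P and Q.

P_x = 0, P_y = 283.0 N, Q_y = 354.6 N

Resultant of the triangular load: ½ × 4.3 × 171 = 367.65 N, acting at 121 mm from P (one-third of the span from the peak).
ΣM about P: Q_y·162 − (½·4.3·171)·121 − 270·48 = 0 → Q_y = 57445.65/162 = 354.603 ≈ 354.6 N.
ΣF_y = 0: P_y + 354.603 − ½·4.3·171 − 270 = 0 → P_y = 283.0 N.
ΣF_x = 0: no horizontal applied forces, so P_x = 0.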